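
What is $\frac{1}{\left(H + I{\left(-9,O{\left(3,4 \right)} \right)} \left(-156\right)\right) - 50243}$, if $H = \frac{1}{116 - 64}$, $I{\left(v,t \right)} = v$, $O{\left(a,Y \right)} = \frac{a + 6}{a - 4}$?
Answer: $- \frac{52}{2539627} \approx -2.0475 \cdot 10^{-5}$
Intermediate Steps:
$O{\left(a,Y \right)} = \frac{6 + a}{-4 + a}$
$H = \frac{1}{52} \approx 0.019231$
$\frac{1}{\left(H + I{\left(-9,O{\left(3,4 \right)} \right)} \left(-156\right)\right) - 50243} = \frac{1}{\left(\frac{1}{52} - -1404\right) - 50243} = \frac{1}{\left(\frac{1}{52} + 1404\right) - 50243} = \frac{1}{\frac{73009}{52} - 50243} = \frac{1}{- \frac{2539627}{52}} = - \frac{52}{2539627}$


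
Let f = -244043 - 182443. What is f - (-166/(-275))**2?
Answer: -32253031306/75625 ≈ -4.2649e+5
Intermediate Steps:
f = -426486
f - (-166/(-275))**2 = -426486 - (-166/(-275))**2 = -426486 - (-166*(-1/275))**2 = -426486 - (166/275)**2 = -426486 - 1*27556/75625 = -426486 - 27556/75625 = -32253031306/75625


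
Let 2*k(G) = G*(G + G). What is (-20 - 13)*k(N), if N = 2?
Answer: -132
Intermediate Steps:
k(G) = G**2 (k(G) = (G*(G + G))/2 = (G*(2*G))/2 = (2*G**2)/2 = G**2)
(-20 - 13)*k(N) = (-20 - 13)*2**2 = -33*4 = -132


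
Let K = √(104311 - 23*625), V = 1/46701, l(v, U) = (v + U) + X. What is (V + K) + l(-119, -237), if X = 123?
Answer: -10881332/46701 + 4*√5621 ≈ 66.893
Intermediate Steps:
l(v, U) = 123 + U + v (l(v, U) = (v + U) + 123 = (U + v) + 123 = 123 + U + v)
V = 1/46701 ≈ 2.1413e-5
K = 4*√5621 (K = √(104311 - 14375) = √89936 = 4*√5621 ≈ 299.89)
(V + K) + l(-119, -237) = (1/46701 + 4*√5621) + (123 - 237 - 119) = (1/46701 + 4*√5621) - 233 = -10881332/46701 + 4*√5621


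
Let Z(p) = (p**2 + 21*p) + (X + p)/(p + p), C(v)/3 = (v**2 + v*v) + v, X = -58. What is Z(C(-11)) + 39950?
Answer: 741166907/1386 ≈ 5.3475e+5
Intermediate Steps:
C(v) = 3*v + 6*v**2 (C(v) = 3*((v**2 + v*v) + v) = 3*((v**2 + v**2) + v) = 3*(2*v**2 + v) = 3*(v + 2*v**2) = 3*v + 6*v**2)
Z(p) = p**2 + 21*p + (-58 + p)/(2*p) (Z(p) = (p**2 + 21*p) + (-58 + p)/(p + p) = (p**2 + 21*p) + (-58 + p)/((2*p)) = (p**2 + 21*p) + (-58 + p)*(1/(2*p)) = (p**2 + 21*p) + (-58 + p)/(2*p) = p**2 + 21*p + (-58 + p)/(2*p))
Z(C(-11)) + 39950 = (1/2 + (3*(-11)*(1 + 2*(-11)))**2 - 29*(-1/(33*(1 + 2*(-11)))) + 21*(3*(-11)*(1 + 2*(-11)))) + 39950 = (1/2 + (3*(-11)*(1 - 22))**2 - 29*(-1/(33*(1 - 22))) + 21*(3*(-11)*(1 - 22))) + 39950 = (1/2 + (3*(-11)*(-21))**2 - 29/(3*(-11)*(-21)) + 21*(3*(-11)*(-21))) + 39950 = (1/2 + 693**2 - 29/693 + 21*693) + 39950 = (1/2 + 480249 - 29*1/693 + 14553) + 39950 = (1/2 + 480249 - 29/693 + 14553) + 39950 = 685796207/1386 + 39950 = 741166907/1386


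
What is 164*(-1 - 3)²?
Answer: 2624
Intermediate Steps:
164*(-1 - 3)² = 164*(-4)² = 164*16 = 2624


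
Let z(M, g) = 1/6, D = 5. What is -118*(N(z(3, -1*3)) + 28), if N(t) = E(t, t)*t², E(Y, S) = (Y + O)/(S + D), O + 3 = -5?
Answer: -1840859/558 ≈ -3299.0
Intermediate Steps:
O = -8 (O = -3 - 5 = -8)
E(Y, S) = (-8 + Y)/(5 + S) (E(Y, S) = (Y - 8)/(S + 5) = (-8 + Y)/(5 + S))
z(M, g) = ⅙
N(t) = t²*(-8 + t)/(5 + t) (N(t) = ((-8 + t)/(5 + t))*t² = t²*(-8 + t)/(5 + t))
-118*(N(z(3, -1*3)) + 28) = -118*((⅙)²*(-8 + ⅙)/(5 + ⅙) + 28) = -118*((1/36)*(-47/6)/(31/6) + 28) = -118*((1/36)*(6/31)*(-47/6) + 28) = -118*(-47/1116 + 28) = -118*31201/1116 = -1840859/558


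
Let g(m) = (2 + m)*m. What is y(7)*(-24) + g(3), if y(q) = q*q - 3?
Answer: -1089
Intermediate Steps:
g(m) = m*(2 + m)
y(q) = -3 + q² (y(q) = q² - 3 = -3 + q²)
y(7)*(-24) + g(3) = (-3 + 7²)*(-24) + 3*(2 + 3) = (-3 + 49)*(-24) + 3*5 = 46*(-24) + 15 = -1104 + 15 = -1089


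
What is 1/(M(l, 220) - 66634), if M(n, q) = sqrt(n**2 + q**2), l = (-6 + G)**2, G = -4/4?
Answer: -66634/4440039155 - sqrt(50801)/4440039155 ≈ -1.5058e-5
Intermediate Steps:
G = -1 (G = -4*1/4 = -1)
l = 49 (l = (-6 - 1)**2 = (-7)**2 = 49)
1/(M(l, 220) - 66634) = 1/(sqrt(49**2 + 220**2) - 66634) = 1/(sqrt(2401 + 48400) - 66634) = 1/(sqrt(50801) - 66634) = 1/(-66634 + sqrt(50801))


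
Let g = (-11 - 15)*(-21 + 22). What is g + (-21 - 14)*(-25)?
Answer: 849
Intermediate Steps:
g = -26 (g = -26*1 = -26)
g + (-21 - 14)*(-25) = -26 + (-21 - 14)*(-25) = -26 - 35*(-25) = -26 + 875 = 849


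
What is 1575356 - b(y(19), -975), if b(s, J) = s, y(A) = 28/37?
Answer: 58288144/37 ≈ 1.5754e+6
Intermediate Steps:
y(A) = 28/37 (y(A) = 28*(1/37) = 28/37)
1575356 - b(y(19), -975) = 1575356 - 1*28/37 = 1575356 - 28/37 = 58288144/37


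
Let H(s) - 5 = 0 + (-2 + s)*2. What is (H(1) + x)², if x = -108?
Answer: 11025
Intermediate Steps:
H(s) = 1 + 2*s (H(s) = 5 + (0 + (-2 + s)*2) = 5 + (0 + (-4 + 2*s)) = 5 + (-4 + 2*s) = 1 + 2*s)
(H(1) + x)² = ((1 + 2*1) - 108)² = ((1 + 2) - 108)² = (3 - 108)² = (-105)² = 11025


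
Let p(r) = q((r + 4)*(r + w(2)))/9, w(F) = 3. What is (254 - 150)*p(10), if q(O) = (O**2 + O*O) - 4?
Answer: 6889376/9 ≈ 7.6549e+5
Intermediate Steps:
q(O) = -4 + 2*O**2 (q(O) = (O**2 + O**2) - 4 = 2*O**2 - 4 = -4 + 2*O**2)
p(r) = -4/9 + 2*(3 + r)**2*(4 + r)**2/9 (p(r) = (-4 + 2*((r + 4)*(r + 3))**2)/9 = (-4 + 2*((4 + r)*(3 + r))**2)*(1/9) = (-4 + 2*((3 + r)*(4 + r))**2)*(1/9) = (-4 + 2*((3 + r)**2*(4 + r)**2))*(1/9) = (-4 + 2*(3 + r)**2*(4 + r)**2)*(1/9) = -4/9 + 2*(3 + r)**2*(4 + r)**2/9)
(254 - 150)*p(10) = (254 - 150)*(-4/9 + 2*(12 + 10**2 + 7*10)**2/9) = 104*(-4/9 + 2*(12 + 100 + 70)**2/9) = 104*(-4/9 + (2/9)*182**2) = 104*(-4/9 + (2/9)*33124) = 104*(-4/9 + 66248/9) = 104*(66244/9) = 6889376/9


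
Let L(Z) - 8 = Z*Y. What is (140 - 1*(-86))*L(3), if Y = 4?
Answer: 4520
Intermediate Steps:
L(Z) = 8 + 4*Z (L(Z) = 8 + Z*4 = 8 + 4*Z)
(140 - 1*(-86))*L(3) = (140 - 1*(-86))*(8 + 4*3) = (140 + 86)*(8 + 12) = 226*20 = 4520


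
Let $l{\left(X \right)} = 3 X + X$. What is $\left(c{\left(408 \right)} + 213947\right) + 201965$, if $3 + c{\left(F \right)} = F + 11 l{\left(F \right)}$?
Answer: $434269$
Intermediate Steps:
$l{\left(X \right)} = 4 X$
$c{\left(F \right)} = -3 + 45 F$ ($c{\left(F \right)} = -3 + \left(F + 11 \cdot 4 F\right) = -3 + \left(F + 44 F\right) = -3 + 45 F$)
$\left(c{\left(408 \right)} + 213947\right) + 201965 = \left(\left(-3 + 45 \cdot 408\right) + 213947\right) + 201965 = \left(\left(-3 + 18360\right) + 213947\right) + 201965 = \left(18357 + 213947\right) + 201965 = 232304 + 201965 = 434269$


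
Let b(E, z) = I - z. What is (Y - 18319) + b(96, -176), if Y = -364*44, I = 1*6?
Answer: -34153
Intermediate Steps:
I = 6
b(E, z) = 6 - z
Y = -16016
(Y - 18319) + b(96, -176) = (-16016 - 18319) + (6 - 1*(-176)) = -34335 + (6 + 176) = -34335 + 182 = -34153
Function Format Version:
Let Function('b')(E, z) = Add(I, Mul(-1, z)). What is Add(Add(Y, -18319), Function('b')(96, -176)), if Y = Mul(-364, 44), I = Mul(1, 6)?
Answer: -34153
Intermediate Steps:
I = 6
Function('b')(E, z) = Add(6, Mul(-1, z))
Y = -16016
Add(Add(Y, -18319), Function('b')(96, -176)) = Add(Add(-16016, -18319), Add(6, Mul(-1, -176))) = Add(-34335, Add(6, 176)) = Add(-34335, 182) = -34153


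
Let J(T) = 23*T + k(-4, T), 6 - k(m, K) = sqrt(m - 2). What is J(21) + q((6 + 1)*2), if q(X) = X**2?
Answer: 685 - I*sqrt(6) ≈ 685.0 - 2.4495*I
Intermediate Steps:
k(m, K) = 6 - sqrt(-2 + m) (k(m, K) = 6 - sqrt(m - 2) = 6 - sqrt(-2 + m))
J(T) = 6 + 23*T - I*sqrt(6) (J(T) = 23*T + (6 - sqrt(-2 - 4)) = 23*T + (6 - sqrt(-6)) = 23*T + (6 - I*sqrt(6)) = 6 + 23*T - I*sqrt(6))
J(21) + q((6 + 1)*2) = (6 + 23*21 - I*sqrt(6)) + ((6 + 1)*2)**2 = (6 + 483 - I*sqrt(6)) + (7*2)**2 = (489 - I*sqrt(6)) + 14**2 = (489 - I*sqrt(6)) + 196 = 685 - I*sqrt(6)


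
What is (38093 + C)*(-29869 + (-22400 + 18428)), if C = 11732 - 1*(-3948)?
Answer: -1819732093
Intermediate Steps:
C = 15680 (C = 11732 + 3948 = 15680)
(38093 + C)*(-29869 + (-22400 + 18428)) = (38093 + 15680)*(-29869 + (-22400 + 18428)) = 53773*(-29869 - 3972) = 53773*(-33841) = -1819732093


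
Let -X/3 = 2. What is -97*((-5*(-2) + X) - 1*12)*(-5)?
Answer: -3880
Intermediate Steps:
X = -6 (X = -3*2 = -6)
-97*((-5*(-2) + X) - 1*12)*(-5) = -97*((-5*(-2) - 6) - 1*12)*(-5) = -97*((10 - 6) - 12)*(-5) = -97*(4 - 12)*(-5) = -97*(-8)*(-5) = 776*(-5) = -3880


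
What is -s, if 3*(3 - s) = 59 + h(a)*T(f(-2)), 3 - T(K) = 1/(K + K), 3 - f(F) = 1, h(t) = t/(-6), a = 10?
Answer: 545/36 ≈ 15.139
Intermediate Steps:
h(t) = -t/6 (h(t) = t*(-⅙) = -t/6)
f(F) = 2 (f(F) = 3 - 1*1 = 3 - 1 = 2)
T(K) = 3 - 1/(2*K) (T(K) = 3 - 1/(K + K) = 3 - 1/(2*K))
s = -545/36 (s = 3 - (59 + (-⅙*10)*(3 - ½/2))/3 = 3 - (59 - 5*(3 - ½*½)/3)/3 = 3 - (59 - 5*(3 - ¼)/3)/3 = 3 - (59 - 5/3*11/4)/3 = 3 - (59 - 55/12)/3 = 3 - ⅓*653/12 = 3 - 653/36 = -545/36 ≈ -15.139)
-s = -1*(-545/36) = 545/36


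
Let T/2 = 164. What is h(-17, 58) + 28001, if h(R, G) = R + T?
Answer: 28312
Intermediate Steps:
T = 328 (T = 2*164 = 328)
h(R, G) = 328 + R (h(R, G) = R + 328 = 328 + R)
h(-17, 58) + 28001 = (328 - 17) + 28001 = 311 + 28001 = 28312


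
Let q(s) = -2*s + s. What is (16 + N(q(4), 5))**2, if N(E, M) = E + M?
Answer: 289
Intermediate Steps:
q(s) = -s
(16 + N(q(4), 5))**2 = (16 + (-1*4 + 5))**2 = (16 + (-4 + 5))**2 = (16 + 1)**2 = 17**2 = 289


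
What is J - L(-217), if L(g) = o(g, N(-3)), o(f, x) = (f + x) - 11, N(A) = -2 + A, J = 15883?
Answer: 16116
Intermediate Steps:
o(f, x) = -11 + f + x
L(g) = -16 + g (L(g) = -11 + g + (-2 - 3) = -11 + g - 5 = -16 + g)
J - L(-217) = 15883 - (-16 - 217) = 15883 - 1*(-233) = 15883 + 233 = 16116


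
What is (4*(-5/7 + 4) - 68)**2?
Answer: 147456/49 ≈ 3009.3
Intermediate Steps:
(4*(-5/7 + 4) - 68)**2 = (4*(23/7) - 68)**2 = (92/7 - 68)**2 = (-384/7)**2 = 147456/49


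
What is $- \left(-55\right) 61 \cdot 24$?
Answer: $80520$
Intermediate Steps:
$- \left(-55\right) 61 \cdot 24 = - \left(-55\right) 1464 = \left(-1\right) \left(-80520\right) = 80520$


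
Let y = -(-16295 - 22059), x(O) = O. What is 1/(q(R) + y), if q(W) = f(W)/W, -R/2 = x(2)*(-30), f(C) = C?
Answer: 1/38355 ≈ 2.6072e-5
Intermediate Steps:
R = 120 (R = -4*(-30) = -2*(-60) = 120)
q(W) = 1 (q(W) = W/W = 1)
y = 38354 (y = -1*(-38354) = 38354)
1/(q(R) + y) = 1/(1 + 38354) = 1/38355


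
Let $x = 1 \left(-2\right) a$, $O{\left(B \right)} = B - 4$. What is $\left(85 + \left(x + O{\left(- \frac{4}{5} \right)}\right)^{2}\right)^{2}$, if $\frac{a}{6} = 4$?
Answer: $\frac{5158256041}{625} \approx 8.2532 \cdot 10^{6}$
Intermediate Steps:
$a = 24$ ($a = 6 \cdot 4 = 24$)
$O{\left(B \right)} = -4 + B$
$x = -48$ ($x = 1 \left(-2\right) 24 = \left(-2\right) 24 = -48$)
$\left(85 + \left(x + O{\left(- \frac{4}{5} \right)}\right)^{2}\right)^{2} = \left(85 + \left(-48 - \left(4 + \frac{4}{5}\right)\right)^{2}\right)^{2} = \left(85 + \left(-48 - \frac{24}{5}\right)^{2}\right)^{2} = \left(85 + \left(- \frac{264}{5}\right)^{2}\right)^{2} = \left(85 + \frac{69696}{25}\right)^{2} = \left(\frac{71821}{25}\right)^{2} = \frac{5158256041}{625}$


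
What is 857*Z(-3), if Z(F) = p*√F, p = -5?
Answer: -4285*I*√3 ≈ -7421.8*I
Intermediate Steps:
Z(F) = -5*√F
857*Z(-3) = 857*(-5*I*√3) = -4285*I*√3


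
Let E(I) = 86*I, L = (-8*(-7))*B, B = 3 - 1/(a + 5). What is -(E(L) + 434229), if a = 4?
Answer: -4033277/9 ≈ -4.4814e+5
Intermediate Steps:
B = 26/9 (B = 3 - 1/(4 + 5) = 3 - 1/9 = 26/9 ≈ 2.8889)
L = 1456/9 (L = -8*(-7)*(26/9) = 56*(26/9) = 1456/9 ≈ 161.78)
-(E(L) + 434229) = -(86*(1456/9) + 434229) = -(125216/9 + 434229) = -1*4033277/9 = -4033277/9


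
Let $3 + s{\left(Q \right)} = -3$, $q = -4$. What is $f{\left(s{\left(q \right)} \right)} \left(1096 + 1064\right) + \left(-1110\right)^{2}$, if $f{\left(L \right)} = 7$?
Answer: $1247220$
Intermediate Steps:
$s{\left(Q \right)} = -6$ ($s{\left(Q \right)} = -3 - 3 = -6$)
$f{\left(s{\left(q \right)} \right)} \left(1096 + 1064\right) + \left(-1110\right)^{2} = 7 \left(1096 + 1064\right) + \left(-1110\right)^{2} = 7 \cdot 2160 + 1232100 = 15120 + 1232100 = 1247220$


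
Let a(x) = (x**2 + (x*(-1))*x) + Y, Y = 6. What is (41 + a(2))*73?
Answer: 3431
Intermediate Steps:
a(x) = 6 (a(x) = (x**2 + (x*(-1))*x) + 6 = (x**2 + (-x)*x) + 6 = (x**2 - x**2) + 6 = 0 + 6 = 6)
(41 + a(2))*73 = (41 + 6)*73 = 47*73 = 3431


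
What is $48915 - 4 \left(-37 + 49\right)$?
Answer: $48867$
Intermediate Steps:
$48915 - 4 \left(-37 + 49\right) = 48915 - 48 = 48867$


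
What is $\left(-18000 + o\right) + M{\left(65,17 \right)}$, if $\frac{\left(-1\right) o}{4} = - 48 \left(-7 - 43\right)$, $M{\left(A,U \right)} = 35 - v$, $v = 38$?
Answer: $-27603$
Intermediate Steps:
$M{\left(A,U \right)} = -3$ ($M{\left(A,U \right)} = 35 - 38 = -3$)
$o = -9600$ ($o = - 4 \left(- 48 \left(-7 - 43\right)\right) = - 4 \left(\left(-48\right) \left(-50\right)\right) = \left(-4\right) 2400 = -9600$)
$\left(-18000 + o\right) + M{\left(65,17 \right)} = \left(-18000 - 9600\right) - 3 = -27600 - 3 = -27603$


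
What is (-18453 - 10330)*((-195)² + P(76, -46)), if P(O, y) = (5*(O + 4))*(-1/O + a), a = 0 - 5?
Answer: -19698365625/19 ≈ -1.0368e+9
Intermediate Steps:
a = -5
P(O, y) = (-5 - 1/O)*(20 + 5*O) (P(O, y) = (5*(O + 4))*(-1/O - 5) = (5*(4 + O))*(-5 - 1/O) = (20 + 5*O)*(-5 - 1/O) = (-5 - 1/O)*(20 + 5*O))
(-18453 - 10330)*((-195)² + P(76, -46)) = (-18453 - 10330)*((-195)² + (-105 - 25*76 - 20/76)) = -28783*(38025 + (-105 - 1900 - 20*1/76)) = -28783*(38025 + (-105 - 1900 - 5/19)) = -28783*(38025 - 38100/19) = -28783*684375/19 = -19698365625/19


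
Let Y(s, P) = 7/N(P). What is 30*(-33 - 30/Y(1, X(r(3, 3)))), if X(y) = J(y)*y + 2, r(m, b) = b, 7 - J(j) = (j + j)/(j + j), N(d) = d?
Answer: -24930/7 ≈ -3561.4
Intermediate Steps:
J(j) = 6 (J(j) = 7 - (j + j)/(j + j) = 7 - 2*j/(2*j) = 7 - 2*j*1/(2*j) = 7 - 1*1 = 7 - 1 = 6)
X(y) = 2 + 6*y (X(y) = 6*y + 2 = 2 + 6*y)
Y(s, P) = 7/P
30*(-33 - 30/Y(1, X(r(3, 3)))) = 30*(-33 - 30/(7/(2 + 6*3))) = 30*(-33 - 30/(7/(2 + 18))) = 30*(-33 - 30/(7/20)) = 30*(-33 - 30/(7*(1/20))) = 30*(-33 - 30/7/20) = 30*(-33 - 30*20/7) = 30*(-33 - 600/7) = 30*(-831/7) = -24930/7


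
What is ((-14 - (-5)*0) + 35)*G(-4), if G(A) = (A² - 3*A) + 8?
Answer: 756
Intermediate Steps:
G(A) = 8 + A² - 3*A
((-14 - (-5)*0) + 35)*G(-4) = ((-14 - (-5)*0) + 35)*(8 + (-4)² - 3*(-4)) = ((-14 - 1*0) + 35)*(8 + 16 + 12) = ((-14 + 0) + 35)*36 = (-14 + 35)*36 = 21*36 = 756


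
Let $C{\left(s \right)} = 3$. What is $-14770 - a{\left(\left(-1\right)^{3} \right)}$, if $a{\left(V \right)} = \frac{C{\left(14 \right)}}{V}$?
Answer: $-14767$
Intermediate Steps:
$a{\left(V \right)} = \frac{3}{V}$
$-14770 - a{\left(\left(-1\right)^{3} \right)} = -14770 - \frac{3}{\left(-1\right)^{3}} = -14770 - \frac{3}{-1} = -14770 - 3 \left(-1\right) = -14770 - -3 = -14770 + 3 = -14767$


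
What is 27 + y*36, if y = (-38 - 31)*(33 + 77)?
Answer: -273213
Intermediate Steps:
y = -7590 (y = -69*110 = -7590)
27 + y*36 = 27 - 7590*36 = 27 - 273240 = -273213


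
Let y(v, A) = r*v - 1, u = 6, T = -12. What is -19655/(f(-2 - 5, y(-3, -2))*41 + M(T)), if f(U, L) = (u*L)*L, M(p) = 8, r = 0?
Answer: -19655/254 ≈ -77.382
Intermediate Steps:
y(v, A) = -1 (y(v, A) = 0*v - 1 = 0 - 1 = -1)
f(U, L) = 6*L² (f(U, L) = (6*L)*L = 6*L²)
-19655/(f(-2 - 5, y(-3, -2))*41 + M(T)) = -19655/((6*(-1)²)*41 + 8) = -19655/((6*1)*41 + 8) = -19655/(6*41 + 8) = -19655/(246 + 8) = -19655/254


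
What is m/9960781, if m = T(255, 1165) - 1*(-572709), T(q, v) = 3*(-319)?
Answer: 571752/9960781 ≈ 0.057400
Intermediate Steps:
T(q, v) = -957
m = 571752 (m = -957 - 1*(-572709) = -957 + 572709 = 571752)
m/9960781 = 571752/9960781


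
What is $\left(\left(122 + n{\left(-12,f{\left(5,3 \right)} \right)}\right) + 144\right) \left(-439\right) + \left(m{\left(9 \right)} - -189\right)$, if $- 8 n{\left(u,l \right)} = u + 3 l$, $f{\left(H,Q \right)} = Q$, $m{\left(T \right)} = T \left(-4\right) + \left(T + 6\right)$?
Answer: $- \frac{934165}{8} \approx -1.1677 \cdot 10^{5}$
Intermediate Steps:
$m{\left(T \right)} = 6 - 3 T$ ($m{\left(T \right)} = - 4 T + \left(6 + T\right) = 6 - 3 T$)
$n{\left(u,l \right)} = - \frac{3 l}{8} - \frac{u}{8}$ ($n{\left(u,l \right)} = - \frac{u + 3 l}{8} = - \frac{3 l}{8} - \frac{u}{8}$)
$\left(\left(122 + n{\left(-12,f{\left(5,3 \right)} \right)}\right) + 144\right) \left(-439\right) + \left(m{\left(9 \right)} - -189\right) = \left(\left(122 - - \frac{3}{8}\right) + 144\right) \left(-439\right) + \left(\left(6 - 27\right) - -189\right) = \left(\left(122 + \left(- \frac{9}{8} + \frac{3}{2}\right)\right) + 144\right) \left(-439\right) + \left(\left(6 - 27\right) + 189\right) = \left(\left(122 + \frac{3}{8}\right) + 144\right) \left(-439\right) + \left(-21 + 189\right) = \left(\frac{979}{8} + 144\right) \left(-439\right) + 168 = \frac{2131}{8} \left(-439\right) + 168 = - \frac{935509}{8} + 168 = - \frac{934165}{8}$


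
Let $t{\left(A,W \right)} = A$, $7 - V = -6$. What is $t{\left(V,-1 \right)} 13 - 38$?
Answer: $131$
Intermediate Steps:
$V = 13$ ($V = 7 - -6 = 7 + 6 = 13$)
$t{\left(V,-1 \right)} 13 - 38 = 13 \cdot 13 - 38 = 169 - 38 = 131$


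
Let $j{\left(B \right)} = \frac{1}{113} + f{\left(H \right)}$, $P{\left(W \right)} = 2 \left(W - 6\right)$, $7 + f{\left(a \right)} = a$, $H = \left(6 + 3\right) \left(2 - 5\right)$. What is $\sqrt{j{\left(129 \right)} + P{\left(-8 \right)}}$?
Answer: $\frac{i \sqrt{791565}}{113} \approx 7.8734 i$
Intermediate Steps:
$H = -27$ ($H = 9 \left(-3\right) = -27$)
$f{\left(a \right)} = -7 + a$
$P{\left(W \right)} = -12 + 2 W$ ($P{\left(W \right)} = 2 \left(-6 + W\right) = -12 + 2 W$)
$j{\left(B \right)} = - \frac{3841}{113}$ ($j{\left(B \right)} = \frac{1}{113} - 34 = - \frac{3841}{113}$)
$\sqrt{j{\left(129 \right)} + P{\left(-8 \right)}} = \sqrt{- \frac{3841}{113} + \left(-12 + 2 \left(-8\right)\right)} = \sqrt{- \frac{3841}{113} - 28} = \sqrt{- \frac{7005}{113}} = \frac{i \sqrt{791565}}{113}$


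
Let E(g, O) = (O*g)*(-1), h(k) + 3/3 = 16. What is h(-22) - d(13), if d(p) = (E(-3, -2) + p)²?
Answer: -34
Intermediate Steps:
h(k) = 15 (h(k) = -1 + 16 = 15)
E(g, O) = -O*g
d(p) = (-6 + p)² (d(p) = (-1*(-2)*(-3) + p)² = (-6 + p)²)
h(-22) - d(13) = 15 - (-6 + 13)² = 15 - 1*7² = 15 - 1*49 = 15 - 49 = -34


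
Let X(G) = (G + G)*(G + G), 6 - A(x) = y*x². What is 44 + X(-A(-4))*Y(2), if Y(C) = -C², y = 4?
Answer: -53780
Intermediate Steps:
A(x) = 6 - 4*x²
X(G) = 4*G² (X(G) = (2*G)*(2*G) = 4*G²)
44 + X(-A(-4))*Y(2) = 44 + (4*(-(6 - 4*(-4)²))²)*(-1*2²) = 44 + (4*(-(6 - 4*16))²)*(-1*4) = 44 + (4*(-(6 - 64))²)*(-4) = 44 + (4*(-1*(-58))²)*(-4) = 44 + (4*58²)*(-4) = 44 + (4*3364)*(-4) = 44 + 13456*(-4) = 44 - 53824 = -53780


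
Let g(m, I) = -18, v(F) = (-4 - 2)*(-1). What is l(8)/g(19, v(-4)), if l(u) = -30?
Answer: 5/3 ≈ 1.6667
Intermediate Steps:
v(F) = 6 (v(F) = -6*(-1) = 6)
l(8)/g(19, v(-4)) = -30/(-18) = -30*(-1/18) = 5/3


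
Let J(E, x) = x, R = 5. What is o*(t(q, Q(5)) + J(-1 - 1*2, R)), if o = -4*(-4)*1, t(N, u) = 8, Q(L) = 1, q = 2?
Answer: 208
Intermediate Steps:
o = 16 (o = 16*1 = 16)
o*(t(q, Q(5)) + J(-1 - 1*2, R)) = 16*(8 + 5) = 16*13 = 208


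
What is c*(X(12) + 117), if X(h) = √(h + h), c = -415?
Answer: -48555 - 830*√6 ≈ -50588.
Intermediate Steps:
X(h) = √2*√h (X(h) = √(2*h) = √2*√h)
c*(X(12) + 117) = -415*(√2*√12 + 117) = -415*(√2*(2*√3) + 117) = -415*(2*√6 + 117) = -415*(117 + 2*√6) = -48555 - 830*√6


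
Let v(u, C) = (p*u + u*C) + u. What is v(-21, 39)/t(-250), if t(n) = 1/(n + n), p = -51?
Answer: -115500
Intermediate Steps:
v(u, C) = -50*u + C*u (v(u, C) = (-51*u + u*C) + u = (-51*u + C*u) + u = -50*u + C*u)
t(n) = 1/(2*n)
v(-21, 39)/t(-250) = (-21*(-50 + 39))/(((½)/(-250))) = (-21*(-11))/(((½)*(-1/250))) = 231/(-1/500) = 231*(-500) = -115500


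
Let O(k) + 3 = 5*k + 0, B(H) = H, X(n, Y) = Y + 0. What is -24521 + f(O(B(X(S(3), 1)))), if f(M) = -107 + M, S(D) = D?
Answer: -24626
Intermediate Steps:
X(n, Y) = Y
O(k) = -3 + 5*k (O(k) = -3 + (5*k + 0) = -3 + 5*k)
-24521 + f(O(B(X(S(3), 1)))) = -24521 + (-107 + (-3 + 5*1)) = -24521 + (-107 + (-3 + 5)) = -24521 + (-107 + 2) = -24521 - 105 = -24626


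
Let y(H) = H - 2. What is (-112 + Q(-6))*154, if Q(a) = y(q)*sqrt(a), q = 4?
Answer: -17248 + 308*I*sqrt(6) ≈ -17248.0 + 754.44*I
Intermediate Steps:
y(H) = -2 + H
Q(a) = 2*sqrt(a) (Q(a) = (-2 + 4)*sqrt(a) = 2*sqrt(a))
(-112 + Q(-6))*154 = (-112 + 2*sqrt(-6))*154 = (-112 + 2*(I*sqrt(6)))*154 = (-112 + 2*I*sqrt(6))*154 = -17248 + 308*I*sqrt(6)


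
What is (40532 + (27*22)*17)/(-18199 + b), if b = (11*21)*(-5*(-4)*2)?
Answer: -50630/8959 ≈ -5.6513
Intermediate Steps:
b = 9240 (b = 231*(20*2) = 231*40 = 9240)
(40532 + (27*22)*17)/(-18199 + b) = (40532 + (27*22)*17)/(-18199 + 9240) = (40532 + 594*17)/(-8959) = (40532 + 10098)*(-1/8959) = 50630*(-1/8959) = -50630/8959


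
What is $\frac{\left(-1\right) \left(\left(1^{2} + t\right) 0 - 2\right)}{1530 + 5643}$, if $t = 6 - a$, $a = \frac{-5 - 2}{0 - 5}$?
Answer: $\frac{2}{7173} \approx 0.00027882$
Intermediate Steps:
$a = \frac{7}{5}$ ($a = - \frac{7}{-5} = \left(-7\right) \left(- \frac{1}{5}\right) = \frac{7}{5} \approx 1.4$)
$t = \frac{23}{5}$ ($t = 6 - \frac{7}{5} = \frac{23}{5} \approx 4.6$)
$\frac{\left(-1\right) \left(\left(1^{2} + t\right) 0 - 2\right)}{1530 + 5643} = \frac{\left(-1\right) \left(\left(1^{2} + \frac{23}{5}\right) 0 - 2\right)}{1530 + 5643} = \frac{\left(-1\right) \left(\left(1 + \frac{23}{5}\right) 0 - 2\right)}{7173} = \frac{\left(-1\right) \left(\frac{28}{5} \cdot 0 - 2\right)}{7173} = \frac{\left(-1\right) \left(0 - 2\right)}{7173} = \frac{\left(-1\right) \left(-2\right)}{7173} = \frac{1}{7173} \cdot 2 = \frac{2}{7173}$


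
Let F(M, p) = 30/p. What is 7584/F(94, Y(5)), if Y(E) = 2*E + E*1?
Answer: 3792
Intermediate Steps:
Y(E) = 3*E (Y(E) = 2*E + E = 3*E)
7584/F(94, Y(5)) = 7584/((30/((3*5)))) = 7584/((30/15)) = 7584/((30*(1/15))) = 7584/2 = 7584*(1/2) = 3792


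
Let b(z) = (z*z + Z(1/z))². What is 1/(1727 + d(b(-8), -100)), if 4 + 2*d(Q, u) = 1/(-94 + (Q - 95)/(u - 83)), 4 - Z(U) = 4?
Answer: 42406/73150167 ≈ 0.00057971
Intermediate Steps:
Z(U) = 0 (Z(U) = 4 - 1*4 = 4 - 4 = 0)
b(z) = z⁴ (b(z) = (z*z + 0)² = (z² + 0)² = (z²)² = z⁴)
d(Q, u) = -2 + 1/(2*(-94 + (-95 + Q)/(-83 + u))) (d(Q, u) = -2 + 1/(2*(-94 + (Q - 95)/(u - 83))) = -2 + 1/(2*(-94 + (-95 + Q)/(-83 + u))))
1/(1727 + d(b(-8), -100)) = 1/(1727 + (-30911 - 4*(-8)⁴ + 377*(-100))/(2*(7707 + (-8)⁴ - 94*(-100)))) = 1/(1727 + (-30911 - 4*4096 - 37700)/(2*(7707 + 4096 + 9400))) = 1/(1727 + (½)*(-30911 - 16384 - 37700)/21203) = 1/(1727 + (½)*(1/21203)*(-84995)) = 1/(1727 - 84995/42406) = 1/(73150167/42406) = 42406/73150167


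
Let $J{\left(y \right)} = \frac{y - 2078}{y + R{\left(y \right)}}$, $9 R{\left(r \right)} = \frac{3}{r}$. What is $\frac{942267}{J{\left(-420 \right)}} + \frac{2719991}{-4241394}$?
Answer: $\frac{117497599057394951}{741650154840} \approx 1.5843 \cdot 10^{5}$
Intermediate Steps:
$R{\left(r \right)} = \frac{1}{3 r}$ ($R{\left(r \right)} = \frac{3 \frac{1}{r}}{9} = \frac{1}{3 r}$)
$J{\left(y \right)} = \frac{-2078 + y}{y + \frac{1}{3 y}}$ ($J{\left(y \right)} = \frac{y - 2078}{y + \frac{1}{3 y}} = \frac{-2078 + y}{y + \frac{1}{3 y}}$)
$\frac{942267}{J{\left(-420 \right)}} + \frac{2719991}{-4241394} = \frac{942267}{3 \left(-420\right) \frac{1}{1 + 3 \left(-420\right)^{2}} \left(-2078 - 420\right)} + \frac{2719991}{-4241394} = \frac{942267}{3 \left(-420\right) \frac{1}{1 + 3 \cdot 176400} \left(-2498\right)} + 2719991 \left(- \frac{1}{4241394}\right) = \frac{942267}{3 \left(-420\right) \frac{1}{1 + 529200} \left(-2498\right)} - \frac{2719991}{4241394} = \frac{942267}{3 \left(-420\right) \frac{1}{529201} \left(-2498\right)} - \frac{2719991}{4241394} = \frac{942267}{\frac{3147480}{529201}} - \frac{2719991}{4241394} = 942267 \cdot \frac{529201}{3147480} - \frac{2719991}{4241394} = \frac{166216212889}{1049160} - \frac{2719991}{4241394} = \frac{117497599057394951}{741650154840}$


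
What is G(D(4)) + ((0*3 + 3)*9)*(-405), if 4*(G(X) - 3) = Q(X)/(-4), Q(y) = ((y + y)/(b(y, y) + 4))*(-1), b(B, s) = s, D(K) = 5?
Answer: -787099/72 ≈ -10932.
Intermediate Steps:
Q(y) = -2*y/(4 + y) (Q(y) = ((y + y)/(y + 4))*(-1) = ((2*y)/(4 + y))*(-1) = (2*y/(4 + y))*(-1) = -2*y/(4 + y))
G(X) = 3 + X/(8*(4 + X)) (G(X) = 3 + (-2*X/(4 + X)/(-4))/4 = 3 + (-2*X/(4 + X)*(-¼))/4 = 3 + (X/(2*(4 + X)))/4 = 3 + X/(8*(4 + X)))
G(D(4)) + ((0*3 + 3)*9)*(-405) = (96 + 25*5)/(8*(4 + 5)) + ((0*3 + 3)*9)*(-405) = (⅛)*(96 + 125)/9 + ((0 + 3)*9)*(-405) = (⅛)*(⅑)*221 + (3*9)*(-405) = 221/72 + 27*(-405) = 221/72 - 10935 = -787099/72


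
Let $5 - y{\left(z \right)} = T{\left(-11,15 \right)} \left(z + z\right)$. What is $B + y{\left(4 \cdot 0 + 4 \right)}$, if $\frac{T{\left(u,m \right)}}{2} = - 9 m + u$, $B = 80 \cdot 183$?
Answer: $16981$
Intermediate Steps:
$B = 14640$
$T{\left(u,m \right)} = - 18 m + 2 u$ ($T{\left(u,m \right)} = 2 \left(- 9 m + u\right) = 2 \left(u - 9 m\right) = - 18 m + 2 u$)
$y{\left(z \right)} = 5 + 584 z$ ($y{\left(z \right)} = 5 - \left(\left(-18\right) 15 + 2 \left(-11\right)\right) \left(z + z\right) = 5 - \left(-270 - 22\right) 2 z = 5 - - 292 \cdot 2 z = 5 - - 584 z = 5 + 584 z$)
$B + y{\left(4 \cdot 0 + 4 \right)} = 14640 + \left(5 + 584 \left(4 \cdot 0 + 4\right)\right) = 14640 + \left(5 + 584 \left(0 + 4\right)\right) = 14640 + \left(5 + 584 \cdot 4\right) = 14640 + \left(5 + 2336\right) = 14640 + 2341 = 16981$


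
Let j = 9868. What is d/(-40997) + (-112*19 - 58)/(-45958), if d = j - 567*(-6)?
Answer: -23647419/85642733 ≈ -0.27612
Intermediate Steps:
d = 13270 (d = 9868 - 567*(-6) = 9868 + 3402 = 13270)
d/(-40997) + (-112*19 - 58)/(-45958) = 13270/(-40997) + (-112*19 - 58)/(-45958) = 13270*(-1/40997) + (-2128 - 58)*(-1/45958) = -13270/40997 - 2186*(-1/45958) = -13270/40997 + 1093/22979 = -23647419/85642733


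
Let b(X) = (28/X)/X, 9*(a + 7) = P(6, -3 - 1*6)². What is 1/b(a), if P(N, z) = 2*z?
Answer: 841/28 ≈ 30.036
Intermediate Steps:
a = 29 (a = -7 + (2*(-3 - 1*6))²/9 = -7 + (2*(-3 - 6))²/9 = -7 + (2*(-9))²/9 = -7 + (⅑)*(-18)² = -7 + (⅑)*324 = -7 + 36 = 29)
b(X) = 28/X²
1/b(a) = 1/(28/29²) = 1/(28*(1/841)) = 1/(28/841) = 841/28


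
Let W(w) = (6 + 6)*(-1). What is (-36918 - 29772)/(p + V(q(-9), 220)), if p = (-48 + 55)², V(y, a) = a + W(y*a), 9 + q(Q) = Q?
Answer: -66690/257 ≈ -259.49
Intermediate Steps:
W(w) = -12 (W(w) = 12*(-1) = -12)
q(Q) = -9 + Q
V(y, a) = -12 + a (V(y, a) = a - 12 = -12 + a)
p = 49 (p = 7² = 49)
(-36918 - 29772)/(p + V(q(-9), 220)) = (-36918 - 29772)/(49 + (-12 + 220)) = -66690/(49 + 208) = -66690/257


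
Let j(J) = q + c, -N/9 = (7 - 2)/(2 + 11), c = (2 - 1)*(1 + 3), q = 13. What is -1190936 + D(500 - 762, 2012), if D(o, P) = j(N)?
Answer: -1190919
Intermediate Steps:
c = 4 (c = 1*4 = 4)
N = -45/13 (N = -9*(7 - 2)/(2 + 11) = -45/13 ≈ -3.4615)
j(J) = 17 (j(J) = 13 + 4 = 17)
D(o, P) = 17
-1190936 + D(500 - 762, 2012) = -1190936 + 17 = -1190919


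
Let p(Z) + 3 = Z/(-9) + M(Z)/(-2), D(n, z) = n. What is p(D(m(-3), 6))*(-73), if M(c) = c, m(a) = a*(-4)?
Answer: 2263/3 ≈ 754.33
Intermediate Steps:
m(a) = -4*a
p(Z) = -3 - 11*Z/18 (p(Z) = -3 + (Z/(-9) + Z/(-2)) = -3 + (Z*(-⅑) + Z*(-½)) = -3 + (-Z/9 - Z/2) = -3 - 11*Z/18)
p(D(m(-3), 6))*(-73) = (-3 - (-22)*(-3)/9)*(-73) = (-3 - 11/18*12)*(-73) = (-3 - 22/3)*(-73) = -31/3*(-73) = 2263/3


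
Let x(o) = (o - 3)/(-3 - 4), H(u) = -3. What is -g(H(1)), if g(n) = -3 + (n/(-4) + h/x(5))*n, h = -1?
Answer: 63/4 ≈ 15.750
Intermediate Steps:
x(o) = 3/7 - o/7 (x(o) = (-3 + o)/(-7) = (-3 + o)*(-1/7) = 3/7 - o/7)
g(n) = -3 + n*(7/2 - n/4) (g(n) = -3 + (n/(-4) - 1/(3/7 - 1/7*5))*n = -3 + (n*(-1/4) - 1/(3/7 - 5/7))*n = -3 + (-n/4 - 1/(-2/7))*n = -3 + (-n/4 - 1*(-7/2))*n = -3 + (-n/4 + 7/2)*n = -3 + (7/2 - n/4)*n = -3 + n*(7/2 - n/4))
-g(H(1)) = -(-3 - 1/4*(-3)**2 + (7/2)*(-3)) = -(-3 - 1/4*9 - 21/2) = -(-3 - 9/4 - 21/2) = -1*(-63/4) = 63/4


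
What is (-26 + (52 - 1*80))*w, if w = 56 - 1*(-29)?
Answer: -4590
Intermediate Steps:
w = 85 (w = 56 + 29 = 85)
(-26 + (52 - 1*80))*w = (-26 + (52 - 1*80))*85 = (-26 + (52 - 80))*85 = (-26 - 28)*85 = -54*85 = -4590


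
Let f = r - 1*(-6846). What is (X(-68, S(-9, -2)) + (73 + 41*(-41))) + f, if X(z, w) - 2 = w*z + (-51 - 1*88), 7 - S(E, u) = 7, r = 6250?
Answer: 11351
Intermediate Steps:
S(E, u) = 0 (S(E, u) = 7 - 1*7 = 7 - 7 = 0)
X(z, w) = -137 + w*z (X(z, w) = 2 + (w*z + (-51 - 1*88)) = 2 + (w*z + (-51 - 88)) = 2 + (w*z - 139) = 2 + (-139 + w*z) = -137 + w*z)
f = 13096 (f = 6250 - 1*(-6846) = 6250 + 6846 = 13096)
(X(-68, S(-9, -2)) + (73 + 41*(-41))) + f = ((-137 + 0*(-68)) + (73 + 41*(-41))) + 13096 = ((-137 + 0) + (73 - 1681)) + 13096 = (-137 - 1608) + 13096 = -1745 + 13096 = 11351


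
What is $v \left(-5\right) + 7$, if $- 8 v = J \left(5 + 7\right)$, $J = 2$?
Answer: $22$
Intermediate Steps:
$v = -3$ ($v = - \frac{2 \left(5 + 7\right)}{8} = - \frac{2 \cdot 12}{8} = \left(- \frac{1}{8}\right) 24 = -3$)
$v \left(-5\right) + 7 = \left(-3\right) \left(-5\right) + 7 = 15 + 7 = 22$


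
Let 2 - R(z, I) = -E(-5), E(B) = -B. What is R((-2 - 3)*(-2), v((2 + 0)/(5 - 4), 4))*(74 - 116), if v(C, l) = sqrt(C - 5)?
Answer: -294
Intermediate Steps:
v(C, l) = sqrt(-5 + C)
R(z, I) = 7 (R(z, I) = 2 - (-1)*(-1*(-5)) = 2 - (-1)*5 = 2 - 1*(-5) = 2 + 5 = 7)
R((-2 - 3)*(-2), v((2 + 0)/(5 - 4), 4))*(74 - 116) = 7*(74 - 116) = 7*(-42) = -294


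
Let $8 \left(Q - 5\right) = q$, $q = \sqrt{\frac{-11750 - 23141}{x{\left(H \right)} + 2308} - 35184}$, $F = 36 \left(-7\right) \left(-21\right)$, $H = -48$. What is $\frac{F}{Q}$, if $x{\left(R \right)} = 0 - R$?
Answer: $\frac{797948928}{17339599} - \frac{84672 i \sqrt{48844824655}}{86697995} \approx 46.019 - 215.84 i$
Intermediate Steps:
$x{\left(R \right)} = - R$
$F = 5292$ ($F = \left(-252\right) \left(-21\right) = 5292$)
$q = \frac{i \sqrt{48844824655}}{1178}$ ($q = \sqrt{\frac{-11750 - 23141}{\left(-1\right) \left(-48\right) + 2308} - 35184} = \sqrt{- \frac{34891}{48 + 2308} - 35184} = \sqrt{- \frac{34891}{2356} - 35184} = \sqrt{- \frac{82928395}{2356}} = \frac{i \sqrt{48844824655}}{1178} \approx 187.61 i$)
$Q = 5 + \frac{i \sqrt{48844824655}}{9424}$ ($Q = 5 + \frac{\frac{1}{1178} i \sqrt{48844824655}}{8} = 5 + \frac{i \sqrt{48844824655}}{9424} \approx 5.0 + 23.452 i$)
$\frac{F}{Q} = \frac{5292}{5 + \frac{i \sqrt{48844824655}}{9424}}$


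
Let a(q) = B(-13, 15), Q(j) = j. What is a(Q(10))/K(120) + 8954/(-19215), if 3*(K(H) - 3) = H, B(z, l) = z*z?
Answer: 2862313/826245 ≈ 3.4642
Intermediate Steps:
B(z, l) = z²
K(H) = 3 + H/3
a(q) = 169 (a(q) = (-13)² = 169)
a(Q(10))/K(120) + 8954/(-19215) = 169/(3 + (⅓)*120) + 8954/(-19215) = 169/(3 + 40) + 8954*(-1/19215) = 169/43 - 8954/19215 = 2862313/826245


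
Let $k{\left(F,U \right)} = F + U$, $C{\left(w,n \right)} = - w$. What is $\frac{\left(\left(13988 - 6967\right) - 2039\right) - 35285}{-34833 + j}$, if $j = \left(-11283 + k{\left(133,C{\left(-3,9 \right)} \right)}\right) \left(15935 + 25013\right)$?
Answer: $\frac{30303}{456482189} \approx 6.6384 \cdot 10^{-5}$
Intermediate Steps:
$j = -456447356$ ($j = \left(-11283 + \left(133 - -3\right)\right) \left(15935 + 25013\right) = \left(-11283 + \left(133 + 3\right)\right) 40948 = \left(-11283 + 136\right) 40948 = \left(-11147\right) 40948 = -456447356$)
$\frac{\left(\left(13988 - 6967\right) - 2039\right) - 35285}{-34833 + j} = \frac{\left(\left(13988 - 6967\right) - 2039\right) - 35285}{-34833 - 456447356} = \frac{\left(7021 - 2039\right) - 35285}{-456482189} = \left(4982 - 35285\right) \left(- \frac{1}{456482189}\right) = \left(-30303\right) \left(- \frac{1}{456482189}\right) = \frac{30303}{456482189}$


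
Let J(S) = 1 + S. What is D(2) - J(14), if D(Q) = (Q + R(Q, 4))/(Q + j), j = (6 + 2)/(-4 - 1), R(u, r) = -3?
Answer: -35/2 ≈ -17.500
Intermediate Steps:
j = -8/5 (j = 8/(-5) = 8*(-1/5) = -8/5 ≈ -1.6000)
D(Q) = (-3 + Q)/(-8/5 + Q) (D(Q) = (Q - 3)/(Q - 8/5) = (-3 + Q)/(-8/5 + Q))
D(2) - J(14) = 5*(-3 + 2)/(-8 + 5*2) - (1 + 14) = 5*(-1)/(-8 + 10) - 1*15 = 5*(-1)/2 - 15 = 5*(1/2)*(-1) - 15 = -5/2 - 15 = -35/2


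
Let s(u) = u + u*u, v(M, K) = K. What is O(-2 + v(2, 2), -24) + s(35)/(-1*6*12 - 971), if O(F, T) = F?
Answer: -180/149 ≈ -1.2081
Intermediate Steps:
s(u) = u + u²
O(-2 + v(2, 2), -24) + s(35)/(-1*6*12 - 971) = (-2 + 2) + (35*(1 + 35))/(-1*6*12 - 971) = 0 + (35*36)/(-6*12 - 971) = 0 + 1260/(-72 - 971) = 0 + 1260/(-1043) = 0 + 1260*(-1/1043) = 0 - 180/149 = -180/149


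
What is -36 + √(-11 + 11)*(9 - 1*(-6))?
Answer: -36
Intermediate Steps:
-36 + √(-11 + 11)*(9 - 1*(-6)) = -36 + √0*(9 + 6) = -36 + 0*15 = -36 + 0 = -36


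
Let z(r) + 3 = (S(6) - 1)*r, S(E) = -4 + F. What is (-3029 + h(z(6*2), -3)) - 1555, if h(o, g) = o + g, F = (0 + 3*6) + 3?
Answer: -4398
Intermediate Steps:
F = 21 (F = (0 + 18) + 3 = 18 + 3 = 21)
S(E) = 17 (S(E) = -4 + 21 = 17)
z(r) = -3 + 16*r (z(r) = -3 + (17 - 1)*r = -3 + 16*r)
h(o, g) = g + o
(-3029 + h(z(6*2), -3)) - 1555 = (-3029 + (-3 + (-3 + 16*(6*2)))) - 1555 = (-3029 + (-3 + (-3 + 16*12))) - 1555 = (-3029 + (-3 + (-3 + 192))) - 1555 = (-3029 + (-3 + 189)) - 1555 = (-3029 + 186) - 1555 = -2843 - 1555 = -4398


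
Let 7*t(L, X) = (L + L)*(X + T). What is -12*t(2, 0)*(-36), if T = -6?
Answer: -10368/7 ≈ -1481.1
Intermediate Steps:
t(L, X) = 2*L*(-6 + X)/7 (t(L, X) = ((L + L)*(X - 6))/7 = ((2*L)*(-6 + X))/7 = (2*L*(-6 + X))/7 = 2*L*(-6 + X)/7)
-12*t(2, 0)*(-36) = -24*2*(-6 + 0)/7*(-36) = -24*2*(-6)/7*(-36) = -12*(-24/7)*(-36) = (288/7)*(-36) = -10368/7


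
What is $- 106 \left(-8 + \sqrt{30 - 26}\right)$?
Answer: $636$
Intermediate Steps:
$- 106 \left(-8 + \sqrt{30 - 26}\right) = - 106 \left(-8 + \sqrt{4}\right) = - 106 \left(-8 + 2\right) = \left(-106\right) \left(-6\right) = 636$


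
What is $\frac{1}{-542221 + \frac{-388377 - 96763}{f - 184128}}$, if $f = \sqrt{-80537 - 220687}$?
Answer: $- \frac{2297882229981681}{1245953946222261000911} - \frac{121285 i \sqrt{75306}}{1245953946222261000911} \approx -1.8443 \cdot 10^{-6} - 2.6713 \cdot 10^{-14} i$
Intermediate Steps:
$f = 2 i \sqrt{75306}$ ($f = \sqrt{-301224} = 2 i \sqrt{75306} \approx 548.84 i$)
$\frac{1}{-542221 + \frac{-388377 - 96763}{f - 184128}} = \frac{1}{-542221 + \frac{-388377 - 96763}{2 i \sqrt{75306} - 184128}} = \frac{1}{-542221 - \frac{485140}{-184128 + 2 i \sqrt{75306}}}$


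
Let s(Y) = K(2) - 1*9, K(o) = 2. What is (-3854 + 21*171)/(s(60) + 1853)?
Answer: -263/1846 ≈ -0.14247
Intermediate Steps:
s(Y) = -7 (s(Y) = 2 - 1*9 = 2 - 9 = -7)
(-3854 + 21*171)/(s(60) + 1853) = (-3854 + 21*171)/(-7 + 1853) = (-3854 + 3591)/1846 = -263*1/1846 = -263/1846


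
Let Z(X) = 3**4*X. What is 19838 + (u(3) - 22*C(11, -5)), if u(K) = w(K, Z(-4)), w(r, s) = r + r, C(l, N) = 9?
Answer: 19646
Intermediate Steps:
Z(X) = 81*X
w(r, s) = 2*r
u(K) = 2*K
19838 + (u(3) - 22*C(11, -5)) = 19838 + (2*3 - 22*9) = 19838 + (6 - 198) = 19838 - 192 = 19646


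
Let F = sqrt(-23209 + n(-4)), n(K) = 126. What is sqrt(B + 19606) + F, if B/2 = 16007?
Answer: 2*sqrt(12905) + I*sqrt(23083) ≈ 227.2 + 151.93*I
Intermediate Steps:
B = 32014 (B = 2*16007 = 32014)
F = I*sqrt(23083) (F = sqrt(-23209 + 126) = sqrt(-23083) = I*sqrt(23083) ≈ 151.93*I)
sqrt(B + 19606) + F = sqrt(32014 + 19606) + I*sqrt(23083) = sqrt(51620) + I*sqrt(23083) = 2*sqrt(12905) + I*sqrt(23083)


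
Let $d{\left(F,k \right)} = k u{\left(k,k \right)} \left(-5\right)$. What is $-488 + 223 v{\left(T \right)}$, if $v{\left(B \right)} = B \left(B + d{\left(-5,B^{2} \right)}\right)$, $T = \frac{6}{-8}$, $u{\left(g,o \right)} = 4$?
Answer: $1519$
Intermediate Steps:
$d{\left(F,k \right)} = - 20 k$ ($d{\left(F,k \right)} = k 4 \left(-5\right) = 4 k \left(-5\right) = - 20 k$)
$T = - \frac{3}{4}$ ($T = 6 \left(- \frac{1}{8}\right) = - \frac{3}{4} \approx -0.75$)
$v{\left(B \right)} = B \left(B - 20 B^{2}\right)$
$-488 + 223 v{\left(T \right)} = -488 + 223 \left(- \frac{3}{4}\right)^{2} \left(1 - -15\right) = -488 + 223 \frac{9 \left(1 + 15\right)}{16} = -488 + 223 \cdot \frac{9}{16} \cdot 16 = -488 + 223 \cdot 9 = -488 + 2007 = 1519$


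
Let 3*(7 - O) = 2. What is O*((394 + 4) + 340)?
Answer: 4674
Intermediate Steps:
O = 19/3 (O = 7 - 1/3*2 = 7 - 2/3 = 19/3 ≈ 6.3333)
O*((394 + 4) + 340) = 19*((394 + 4) + 340)/3 = 19*(398 + 340)/3 = (19/3)*738 = 4674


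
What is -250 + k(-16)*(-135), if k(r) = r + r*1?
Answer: 4070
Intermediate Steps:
k(r) = 2*r (k(r) = r + r = 2*r)
-250 + k(-16)*(-135) = -250 + (2*(-16))*(-135) = -250 - 32*(-135) = -250 + 4320 = 4070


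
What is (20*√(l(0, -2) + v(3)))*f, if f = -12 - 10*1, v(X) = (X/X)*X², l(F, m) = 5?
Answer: -440*√14 ≈ -1646.3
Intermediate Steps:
v(X) = X² (v(X) = 1*X² = X²)
f = -22 (f = -12 - 10 = -22)
(20*√(l(0, -2) + v(3)))*f = (20*√(5 + 3²))*(-22) = (20*√(5 + 9))*(-22) = (20*√14)*(-22) = -440*√14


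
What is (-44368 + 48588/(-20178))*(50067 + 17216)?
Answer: -10039813298006/3363 ≈ -2.9854e+9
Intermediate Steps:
(-44368 + 48588/(-20178))*(50067 + 17216) = (-44368 + 48588*(-1/20178))*67283 = (-44368 - 8098/3363)*67283 = -149217682/3363*67283 = -10039813298006/3363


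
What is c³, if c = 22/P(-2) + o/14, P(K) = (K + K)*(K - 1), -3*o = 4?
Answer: 389017/74088 ≈ 5.2507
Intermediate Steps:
o = -4/3 (o = -⅓*4 = -4/3 ≈ -1.3333)
P(K) = 2*K*(-1 + K) (P(K) = (2*K)*(-1 + K) = 2*K*(-1 + K))
c = 73/42 (c = 22/((2*(-2)*(-1 - 2))) - 4/3/14 = 22/((2*(-2)*(-3))) - 4/3*1/14 = 22/12 - 2/21 = 22*(1/12) - 2/21 = 11/6 - 2/21 = 73/42 ≈ 1.7381)
c³ = (73/42)³ = 389017/74088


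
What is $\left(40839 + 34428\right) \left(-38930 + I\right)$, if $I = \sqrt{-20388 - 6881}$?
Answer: $-2930144310 + 75267 i \sqrt{27269} \approx -2.9301 \cdot 10^{9} + 1.2429 \cdot 10^{7} i$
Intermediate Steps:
$I = i \sqrt{27269}$ ($I = \sqrt{-27269} = i \sqrt{27269} \approx 165.13 i$)
$\left(40839 + 34428\right) \left(-38930 + I\right) = \left(40839 + 34428\right) \left(-38930 + i \sqrt{27269}\right) = 75267 \left(-38930 + i \sqrt{27269}\right) = -2930144310 + 75267 i \sqrt{27269}$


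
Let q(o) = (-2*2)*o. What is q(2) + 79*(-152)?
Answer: -12016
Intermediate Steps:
q(o) = -4*o
q(2) + 79*(-152) = -4*2 + 79*(-152) = -8 - 12008 = -12016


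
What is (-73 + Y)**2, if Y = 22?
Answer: 2601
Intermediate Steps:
(-73 + Y)**2 = (-73 + 22)**2 = (-51)**2 = 2601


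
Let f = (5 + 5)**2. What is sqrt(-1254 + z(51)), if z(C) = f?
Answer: I*sqrt(1154) ≈ 33.971*I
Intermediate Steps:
f = 100 (f = 10**2 = 100)
z(C) = 100
sqrt(-1254 + z(51)) = sqrt(-1254 + 100) = sqrt(-1154) = I*sqrt(1154)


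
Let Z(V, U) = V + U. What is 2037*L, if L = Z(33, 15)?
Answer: 97776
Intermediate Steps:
Z(V, U) = U + V
L = 48 (L = 15 + 33 = 48)
2037*L = 2037*48 = 97776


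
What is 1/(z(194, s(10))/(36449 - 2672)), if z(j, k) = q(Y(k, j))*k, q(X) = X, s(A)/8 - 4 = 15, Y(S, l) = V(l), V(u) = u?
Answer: 33777/29488 ≈ 1.1454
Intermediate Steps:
Y(S, l) = l
s(A) = 152 (s(A) = 32 + 8*15 = 32 + 120 = 152)
z(j, k) = j*k
1/(z(194, s(10))/(36449 - 2672)) = 1/((194*152)/(36449 - 2672)) = 1/(29488/33777) = 33777/29488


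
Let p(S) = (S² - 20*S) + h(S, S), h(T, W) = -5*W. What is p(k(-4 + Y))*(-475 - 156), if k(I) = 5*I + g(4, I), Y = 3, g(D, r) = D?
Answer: -16406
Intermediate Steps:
k(I) = 4 + 5*I (k(I) = 5*I + 4 = 4 + 5*I)
p(S) = S² - 25*S (p(S) = (S² - 20*S) - 5*S = S² - 25*S)
p(k(-4 + Y))*(-475 - 156) = ((4 + 5*(-4 + 3))*(-25 + (4 + 5*(-4 + 3))))*(-475 - 156) = ((4 + 5*(-1))*(-25 + (4 + 5*(-1))))*(-631) = ((4 - 5)*(-25 + (4 - 5)))*(-631) = -(-25 - 1)*(-631) = -1*(-26)*(-631) = 26*(-631) = -16406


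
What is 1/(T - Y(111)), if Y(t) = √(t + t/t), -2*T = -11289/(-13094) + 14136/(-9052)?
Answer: -182602141308/58411153953793 - 14618754608704*√7/408878077676551 ≈ -0.097721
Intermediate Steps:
T = 668619/1911724 (T = -(-11289/(-13094) + 14136/(-9052))/2 = -(-11289*(-1/13094) + 14136*(-1/9052))/2 = -(11289/13094 - 114/73)/2 = -½*(-668619/955862) = 668619/1911724 ≈ 0.34975)
Y(t) = √(1 + t) (Y(t) = √(t + 1) = √(1 + t))
1/(T - Y(111)) = 1/(668619/1911724 - √(1 + 111)) = 1/(668619/1911724 - √112) = 1/(668619/1911724 - 4*√7)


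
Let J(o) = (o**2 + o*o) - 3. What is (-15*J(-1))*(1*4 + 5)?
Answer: 135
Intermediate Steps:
J(o) = -3 + 2*o**2 (J(o) = (o**2 + o**2) - 3 = 2*o**2 - 3 = -3 + 2*o**2)
(-15*J(-1))*(1*4 + 5) = (-15*(-3 + 2*(-1)**2))*(1*4 + 5) = (-15*(-3 + 2*1))*(4 + 5) = -15*(-3 + 2)*9 = -15*(-1)*9 = 15*9 = 135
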